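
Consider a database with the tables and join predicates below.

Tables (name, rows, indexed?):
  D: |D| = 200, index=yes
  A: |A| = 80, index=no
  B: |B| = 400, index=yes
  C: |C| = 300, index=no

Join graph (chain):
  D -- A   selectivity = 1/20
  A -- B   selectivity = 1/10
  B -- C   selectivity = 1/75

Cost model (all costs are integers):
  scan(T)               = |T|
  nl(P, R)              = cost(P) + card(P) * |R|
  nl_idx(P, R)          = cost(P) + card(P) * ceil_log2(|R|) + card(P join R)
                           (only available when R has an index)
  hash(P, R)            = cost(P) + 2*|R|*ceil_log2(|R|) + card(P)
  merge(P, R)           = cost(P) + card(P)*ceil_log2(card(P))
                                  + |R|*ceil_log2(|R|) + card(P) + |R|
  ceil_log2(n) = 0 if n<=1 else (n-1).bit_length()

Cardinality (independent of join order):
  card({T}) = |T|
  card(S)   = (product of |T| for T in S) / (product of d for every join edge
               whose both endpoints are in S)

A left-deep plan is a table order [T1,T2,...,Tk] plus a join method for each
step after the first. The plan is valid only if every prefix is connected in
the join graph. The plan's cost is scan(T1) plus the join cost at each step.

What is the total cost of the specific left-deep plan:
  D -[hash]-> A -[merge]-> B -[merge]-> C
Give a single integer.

529320

step 1: scan D: cost=200, card=200
step 2: join A via hash
    card(P join A) = 200*80/(20) = 800
    cost = 200 + 2*80*7 + 200 = 1520
step 3: join B via merge
    card(P join B) = 800*400/(10) = 32000
    cost = 1520 + 800*10 + 400*9 + 800 + 400 = 14320
step 4: join C via merge
    card(P join C) = 32000*300/(75) = 128000
    cost = 14320 + 32000*15 + 300*9 + 32000 + 300 = 529320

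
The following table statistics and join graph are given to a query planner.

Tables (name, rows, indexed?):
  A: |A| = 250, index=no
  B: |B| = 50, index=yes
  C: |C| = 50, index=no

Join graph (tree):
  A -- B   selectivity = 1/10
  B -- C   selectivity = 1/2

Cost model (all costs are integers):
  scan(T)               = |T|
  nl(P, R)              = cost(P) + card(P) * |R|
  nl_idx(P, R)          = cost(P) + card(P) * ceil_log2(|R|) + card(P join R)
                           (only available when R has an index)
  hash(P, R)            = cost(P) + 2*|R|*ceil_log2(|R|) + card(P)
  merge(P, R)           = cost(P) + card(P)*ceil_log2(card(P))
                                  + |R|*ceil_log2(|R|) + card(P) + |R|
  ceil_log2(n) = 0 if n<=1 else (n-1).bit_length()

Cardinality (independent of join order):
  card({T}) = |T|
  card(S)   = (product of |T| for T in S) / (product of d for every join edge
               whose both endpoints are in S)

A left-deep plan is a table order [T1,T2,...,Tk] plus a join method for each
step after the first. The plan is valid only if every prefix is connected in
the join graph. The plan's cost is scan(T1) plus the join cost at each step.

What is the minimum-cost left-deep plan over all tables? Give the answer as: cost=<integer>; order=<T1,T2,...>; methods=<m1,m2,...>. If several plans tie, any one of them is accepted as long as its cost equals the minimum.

cost=2950; order=A,B,C; methods=hash,hash

Selinger DP (subsets sized 1..n):
  {A}: scan cost=250, card=250
  {B}: scan cost=50, card=50
  {C}: scan cost=50, card=50
  {AB}: card=1250; try (B,hash)→1100, (A,merge)→2650, (B,merge)→2850, (B,nl_idx)→3000, (A,hash)→4100, (A,nl)→12550 …(+1); best=1100 via (B,hash)
  {BC}: card=1250; try (C,hash)→700, (B,hash)→700, (C,merge)→750, (B,merge)→750, (B,nl_idx)→1600, (C,nl)→2550 …(+1); best=700 via (C,hash)
  {ABC}: card=31250; try (C,hash)→2950, (A,hash)→5950, (C,merge)→16450, (A,merge)→17950, (C,nl)→63600, (A,nl)→313200; best=2950 via (C,hash)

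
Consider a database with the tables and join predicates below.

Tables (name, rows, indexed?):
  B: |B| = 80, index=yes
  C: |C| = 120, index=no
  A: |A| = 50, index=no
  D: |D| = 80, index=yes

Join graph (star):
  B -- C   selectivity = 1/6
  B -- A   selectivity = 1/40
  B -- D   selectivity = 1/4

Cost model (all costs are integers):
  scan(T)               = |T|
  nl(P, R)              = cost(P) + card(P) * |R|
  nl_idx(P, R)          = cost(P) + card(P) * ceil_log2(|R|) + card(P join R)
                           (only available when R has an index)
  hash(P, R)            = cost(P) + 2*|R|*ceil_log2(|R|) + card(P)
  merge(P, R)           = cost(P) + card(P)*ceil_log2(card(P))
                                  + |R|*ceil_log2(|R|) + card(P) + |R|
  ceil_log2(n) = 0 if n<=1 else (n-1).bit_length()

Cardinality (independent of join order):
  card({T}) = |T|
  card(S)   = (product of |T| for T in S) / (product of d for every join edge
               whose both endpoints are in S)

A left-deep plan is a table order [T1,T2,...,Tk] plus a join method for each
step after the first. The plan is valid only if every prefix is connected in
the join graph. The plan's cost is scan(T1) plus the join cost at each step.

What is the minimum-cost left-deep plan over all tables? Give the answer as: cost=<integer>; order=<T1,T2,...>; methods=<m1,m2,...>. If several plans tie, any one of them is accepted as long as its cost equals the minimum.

cost=5380; order=A,B,C,D; methods=nl_idx,merge,hash

Selinger DP (subsets sized 1..n):
  {B}: scan cost=80, card=80
  {C}: scan cost=120, card=120
  {A}: scan cost=50, card=50
  {D}: scan cost=80, card=80
  {BC}: card=1600; try (B,hash)→1360, (C,merge)→1680, (B,merge)→1720, (C,hash)→1840, (B,nl_idx)→2560, (C,nl)→9680 …(+1); best=1360 via (B,hash)
  {AB}: card=100; try (B,nl_idx)→500, (A,hash)→760, (B,merge)→1040, (A,merge)→1070, (B,hash)→1220, (B,nl)→4050 …(+1); best=500 via (B,nl_idx)
  {BD}: card=1600; try (D,hash)→1280, (B,hash)→1280, (D,merge)→1360, (B,merge)→1360, (D,nl_idx)→2240, (B,nl_idx)→2240 …(+2); best=1280 via (D,hash)
  {ABC}: card=2000; try (C,merge)→2260, (C,hash)→2280, (A,hash)→3560, (C,nl)→12500, (A,merge)→20910, (A,nl)→81360; best=2260 via (C,merge)
  {BCD}: card=32000; try (D,hash)→4080, (C,hash)→4560, (D,merge)→21200, (C,merge)→21440, (D,nl_idx)→44560, (D,nl)→129360 …(+1); best=4080 via (D,hash)
  {ABD}: card=2000; try (D,hash)→1720, (D,merge)→1940, (D,nl_idx)→3200, (A,hash)→3480, (D,nl)→8500, (A,merge)→20830 …(+1); best=1720 via (D,hash)
  {ABCD}: card=40000; try (D,hash)→5380, (C,hash)→5400, (C,merge)→26680, (D,merge)→26900, (A,hash)→36680, (D,nl_idx)→56260 …(+4); best=5380 via (D,hash)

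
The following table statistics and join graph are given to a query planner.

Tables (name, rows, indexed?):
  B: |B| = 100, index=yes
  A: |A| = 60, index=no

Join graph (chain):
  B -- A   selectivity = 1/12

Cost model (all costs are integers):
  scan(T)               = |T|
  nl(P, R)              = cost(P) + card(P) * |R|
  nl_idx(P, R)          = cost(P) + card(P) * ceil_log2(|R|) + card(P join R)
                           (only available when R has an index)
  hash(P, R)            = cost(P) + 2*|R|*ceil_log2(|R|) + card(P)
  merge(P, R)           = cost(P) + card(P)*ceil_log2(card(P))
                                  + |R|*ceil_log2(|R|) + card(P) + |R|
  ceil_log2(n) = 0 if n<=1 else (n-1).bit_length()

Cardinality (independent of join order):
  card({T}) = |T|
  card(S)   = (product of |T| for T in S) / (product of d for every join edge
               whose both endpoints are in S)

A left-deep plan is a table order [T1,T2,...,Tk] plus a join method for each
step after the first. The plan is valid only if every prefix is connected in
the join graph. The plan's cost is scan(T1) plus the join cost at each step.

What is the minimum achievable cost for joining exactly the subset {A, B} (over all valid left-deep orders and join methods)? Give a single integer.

Selinger DP over subsets of {A,B}:
  {B}: scan cost=100, card=100
  {A}: scan cost=60, card=60
  {AB}: card=500; try (A,hash)→920, (B,nl_idx)→980, (B,merge)→1280, (A,merge)→1320, (B,hash)→1520, (B,nl)→6060 …(+1); best=920 via (A,hash)

920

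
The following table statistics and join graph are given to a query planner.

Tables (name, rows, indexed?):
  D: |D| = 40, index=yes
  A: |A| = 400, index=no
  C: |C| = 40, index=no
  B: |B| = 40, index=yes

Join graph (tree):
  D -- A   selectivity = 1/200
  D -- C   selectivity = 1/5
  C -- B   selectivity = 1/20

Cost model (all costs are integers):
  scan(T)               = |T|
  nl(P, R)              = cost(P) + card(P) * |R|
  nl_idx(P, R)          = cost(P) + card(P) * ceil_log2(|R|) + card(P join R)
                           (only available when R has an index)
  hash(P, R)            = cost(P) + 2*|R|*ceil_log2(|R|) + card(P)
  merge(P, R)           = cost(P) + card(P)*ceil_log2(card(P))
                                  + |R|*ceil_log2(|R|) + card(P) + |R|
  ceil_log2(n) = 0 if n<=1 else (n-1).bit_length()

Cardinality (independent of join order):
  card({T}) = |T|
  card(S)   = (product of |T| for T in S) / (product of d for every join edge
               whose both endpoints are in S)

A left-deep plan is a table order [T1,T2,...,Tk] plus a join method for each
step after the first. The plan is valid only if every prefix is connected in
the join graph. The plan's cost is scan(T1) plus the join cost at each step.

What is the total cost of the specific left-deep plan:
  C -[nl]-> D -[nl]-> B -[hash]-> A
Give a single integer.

step 1: scan C: cost=40, card=40
step 2: join D via nl
    card(P join D) = 40*40/(5) = 320
    cost = 40 + 40*40 = 1640
step 3: join B via nl
    card(P join B) = 320*40/(20) = 640
    cost = 1640 + 320*40 = 14440
step 4: join A via hash
    card(P join A) = 640*400/(200) = 1280
    cost = 14440 + 2*400*9 + 640 = 22280

22280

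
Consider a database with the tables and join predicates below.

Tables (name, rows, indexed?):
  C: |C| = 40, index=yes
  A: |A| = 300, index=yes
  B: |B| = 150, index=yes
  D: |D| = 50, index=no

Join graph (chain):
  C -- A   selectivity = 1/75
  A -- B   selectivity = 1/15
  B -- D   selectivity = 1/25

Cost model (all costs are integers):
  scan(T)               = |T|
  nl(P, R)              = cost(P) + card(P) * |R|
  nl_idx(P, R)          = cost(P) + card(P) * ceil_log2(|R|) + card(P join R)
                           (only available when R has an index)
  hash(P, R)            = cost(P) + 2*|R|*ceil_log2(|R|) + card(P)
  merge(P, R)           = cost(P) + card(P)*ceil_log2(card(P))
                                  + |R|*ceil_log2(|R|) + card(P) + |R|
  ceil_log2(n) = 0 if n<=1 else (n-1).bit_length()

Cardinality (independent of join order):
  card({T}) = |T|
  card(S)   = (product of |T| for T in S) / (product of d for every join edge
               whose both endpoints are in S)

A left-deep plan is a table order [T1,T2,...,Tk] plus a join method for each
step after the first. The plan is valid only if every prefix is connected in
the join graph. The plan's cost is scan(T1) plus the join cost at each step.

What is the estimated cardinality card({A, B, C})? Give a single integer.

Tables in S: A(300), B(150), C(40)
Edges inside S: C-A(d=75), A-B(d=15)
numerator = 300 * 150 * 40 = 1800000
denominator = 75 * 15 = 1125
card(S) = 1800000 / 1125 = 1600

1600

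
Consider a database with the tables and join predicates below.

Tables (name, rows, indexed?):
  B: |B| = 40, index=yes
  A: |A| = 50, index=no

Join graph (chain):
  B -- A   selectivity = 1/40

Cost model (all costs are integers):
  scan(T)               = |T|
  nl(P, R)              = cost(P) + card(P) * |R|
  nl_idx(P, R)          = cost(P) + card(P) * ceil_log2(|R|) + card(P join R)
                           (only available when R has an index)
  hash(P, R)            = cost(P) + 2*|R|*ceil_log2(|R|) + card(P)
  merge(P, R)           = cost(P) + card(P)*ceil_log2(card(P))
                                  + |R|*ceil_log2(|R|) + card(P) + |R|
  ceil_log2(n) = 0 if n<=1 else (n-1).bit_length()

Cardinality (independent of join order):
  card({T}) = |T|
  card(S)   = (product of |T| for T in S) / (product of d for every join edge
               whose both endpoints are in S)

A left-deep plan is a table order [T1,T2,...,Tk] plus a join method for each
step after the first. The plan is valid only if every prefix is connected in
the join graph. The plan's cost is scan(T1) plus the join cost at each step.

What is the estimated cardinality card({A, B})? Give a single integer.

50

Tables in S: A(50), B(40)
Edges inside S: B-A(d=40)
numerator = 50 * 40 = 2000
denominator = 40 = 40
card(S) = 2000 / 40 = 50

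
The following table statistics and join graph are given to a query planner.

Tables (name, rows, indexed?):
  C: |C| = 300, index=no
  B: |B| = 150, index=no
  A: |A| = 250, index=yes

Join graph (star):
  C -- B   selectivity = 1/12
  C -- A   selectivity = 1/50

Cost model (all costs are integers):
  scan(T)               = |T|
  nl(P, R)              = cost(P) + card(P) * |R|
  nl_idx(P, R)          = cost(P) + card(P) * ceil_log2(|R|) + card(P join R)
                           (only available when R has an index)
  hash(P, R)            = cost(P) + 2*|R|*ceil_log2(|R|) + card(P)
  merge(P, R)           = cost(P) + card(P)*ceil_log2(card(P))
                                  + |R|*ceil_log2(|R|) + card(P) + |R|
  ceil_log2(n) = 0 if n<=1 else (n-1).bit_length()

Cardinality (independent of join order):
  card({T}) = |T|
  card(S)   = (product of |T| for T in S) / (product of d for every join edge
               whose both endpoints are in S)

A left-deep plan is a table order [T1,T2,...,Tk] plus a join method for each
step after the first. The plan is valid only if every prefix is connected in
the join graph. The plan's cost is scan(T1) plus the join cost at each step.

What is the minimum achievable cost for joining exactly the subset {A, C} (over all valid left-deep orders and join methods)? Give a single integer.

Selinger DP over subsets of {A,C}:
  {C}: scan cost=300, card=300
  {A}: scan cost=250, card=250
  {AC}: card=1500; try (A,nl_idx)→4200, (A,hash)→4600, (C,merge)→5500, (A,merge)→5550, (C,hash)→5900, (C,nl)→75250 …(+1); best=4200 via (A,nl_idx)

4200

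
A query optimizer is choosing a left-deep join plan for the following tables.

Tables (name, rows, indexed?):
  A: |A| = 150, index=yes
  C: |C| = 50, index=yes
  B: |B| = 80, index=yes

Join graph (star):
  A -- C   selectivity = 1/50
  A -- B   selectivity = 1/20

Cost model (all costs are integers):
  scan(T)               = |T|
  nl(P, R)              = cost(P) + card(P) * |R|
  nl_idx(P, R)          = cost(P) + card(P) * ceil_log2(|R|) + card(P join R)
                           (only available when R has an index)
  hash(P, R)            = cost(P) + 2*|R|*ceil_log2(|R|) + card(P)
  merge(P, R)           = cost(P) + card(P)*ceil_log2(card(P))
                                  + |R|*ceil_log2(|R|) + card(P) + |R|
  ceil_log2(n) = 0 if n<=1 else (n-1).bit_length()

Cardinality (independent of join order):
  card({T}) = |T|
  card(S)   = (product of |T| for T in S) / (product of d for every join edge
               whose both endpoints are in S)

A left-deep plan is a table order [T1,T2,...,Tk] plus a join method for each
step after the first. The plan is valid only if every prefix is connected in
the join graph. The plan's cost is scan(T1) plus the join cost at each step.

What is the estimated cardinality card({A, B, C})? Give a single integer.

600

Tables in S: A(150), B(80), C(50)
Edges inside S: A-C(d=50), A-B(d=20)
numerator = 150 * 80 * 50 = 600000
denominator = 50 * 20 = 1000
card(S) = 600000 / 1000 = 600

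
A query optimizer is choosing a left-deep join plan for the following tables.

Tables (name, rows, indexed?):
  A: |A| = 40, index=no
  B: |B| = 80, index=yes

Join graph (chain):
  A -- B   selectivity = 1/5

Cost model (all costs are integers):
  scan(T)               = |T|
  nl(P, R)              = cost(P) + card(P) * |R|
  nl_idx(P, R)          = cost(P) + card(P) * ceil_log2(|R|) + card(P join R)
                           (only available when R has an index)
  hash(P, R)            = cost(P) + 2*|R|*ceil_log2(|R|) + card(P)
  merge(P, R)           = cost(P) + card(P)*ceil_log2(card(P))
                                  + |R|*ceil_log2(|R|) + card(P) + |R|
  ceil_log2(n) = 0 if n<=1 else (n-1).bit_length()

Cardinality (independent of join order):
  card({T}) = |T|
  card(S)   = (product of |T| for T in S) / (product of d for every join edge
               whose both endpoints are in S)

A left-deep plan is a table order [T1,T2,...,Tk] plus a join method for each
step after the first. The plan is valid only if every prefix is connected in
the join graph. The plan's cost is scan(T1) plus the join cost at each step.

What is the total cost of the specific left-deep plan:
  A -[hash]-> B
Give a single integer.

step 1: scan A: cost=40, card=40
step 2: join B via hash
    card(P join B) = 40*80/(5) = 640
    cost = 40 + 2*80*7 + 40 = 1200

1200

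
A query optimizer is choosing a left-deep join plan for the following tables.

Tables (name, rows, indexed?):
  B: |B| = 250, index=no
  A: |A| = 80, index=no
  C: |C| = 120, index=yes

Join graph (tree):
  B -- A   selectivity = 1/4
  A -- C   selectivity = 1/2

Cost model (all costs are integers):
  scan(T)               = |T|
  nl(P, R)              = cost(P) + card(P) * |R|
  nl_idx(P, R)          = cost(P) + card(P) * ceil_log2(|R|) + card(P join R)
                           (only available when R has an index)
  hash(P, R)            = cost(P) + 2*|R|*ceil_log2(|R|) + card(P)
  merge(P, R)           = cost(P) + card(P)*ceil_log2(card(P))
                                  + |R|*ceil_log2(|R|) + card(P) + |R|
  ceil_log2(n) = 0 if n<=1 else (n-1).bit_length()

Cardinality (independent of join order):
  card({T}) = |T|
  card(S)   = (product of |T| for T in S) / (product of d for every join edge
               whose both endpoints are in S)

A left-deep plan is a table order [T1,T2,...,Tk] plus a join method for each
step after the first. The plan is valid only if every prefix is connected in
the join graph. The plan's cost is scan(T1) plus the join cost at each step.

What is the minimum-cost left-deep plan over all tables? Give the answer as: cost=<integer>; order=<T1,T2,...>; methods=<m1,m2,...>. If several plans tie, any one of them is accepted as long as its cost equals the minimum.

Selinger DP (subsets sized 1..n):
  {B}: scan cost=250, card=250
  {A}: scan cost=80, card=80
  {C}: scan cost=120, card=120
  {AB}: card=5000; try (A,hash)→1620, (B,merge)→2970, (A,merge)→3140, (B,hash)→4160, (B,nl)→20080, (A,nl)→20250; best=1620 via (A,hash)
  {AC}: card=4800; try (A,hash)→1360, (C,merge)→1680, (A,merge)→1720, (C,hash)→1840, (C,nl_idx)→5440, (C,nl)→9680 …(+1); best=1360 via (A,hash)
  {ABC}: card=300000; try (C,hash)→8300, (B,hash)→10160, (B,merge)→70810, (C,merge)→72580, (C,nl_idx)→336620, (C,nl)→601620 …(+1); best=8300 via (C,hash)

cost=8300; order=B,A,C; methods=hash,hash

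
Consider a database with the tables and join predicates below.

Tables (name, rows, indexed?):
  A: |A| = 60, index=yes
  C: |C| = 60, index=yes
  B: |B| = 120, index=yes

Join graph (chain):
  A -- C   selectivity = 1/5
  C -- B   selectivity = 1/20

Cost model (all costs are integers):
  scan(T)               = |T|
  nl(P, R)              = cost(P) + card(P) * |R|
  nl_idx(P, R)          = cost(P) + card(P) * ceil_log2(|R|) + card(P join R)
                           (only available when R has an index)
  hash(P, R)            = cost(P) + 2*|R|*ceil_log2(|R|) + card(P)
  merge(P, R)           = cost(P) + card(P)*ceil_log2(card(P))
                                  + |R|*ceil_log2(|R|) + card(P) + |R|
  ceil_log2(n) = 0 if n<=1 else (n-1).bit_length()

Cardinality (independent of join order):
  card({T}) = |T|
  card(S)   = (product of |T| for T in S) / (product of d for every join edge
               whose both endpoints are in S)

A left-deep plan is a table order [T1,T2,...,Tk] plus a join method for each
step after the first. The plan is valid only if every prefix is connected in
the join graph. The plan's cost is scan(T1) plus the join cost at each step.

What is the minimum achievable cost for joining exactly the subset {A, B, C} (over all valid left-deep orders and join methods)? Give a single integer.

Selinger DP over subsets of {A,B,C}:
  {A}: scan cost=60, card=60
  {C}: scan cost=60, card=60
  {B}: scan cost=120, card=120
  {AC}: card=720; try (C,hash)→840, (A,hash)→840, (C,merge)→900, (A,merge)→900, (C,nl_idx)→1140, (A,nl_idx)→1140 …(+2); best=840 via (C,hash)
  {BC}: card=360; try (B,nl_idx)→840, (C,hash)→960, (C,nl_idx)→1200, (B,merge)→1440, (C,merge)→1500, (B,hash)→1800 …(+2); best=840 via (B,nl_idx)
  {ABC}: card=4320; try (A,hash)→1920, (B,hash)→3240, (A,merge)→4860, (A,nl_idx)→7320, (B,merge)→9720, (B,nl_idx)→10200 …(+2); best=1920 via (A,hash)

1920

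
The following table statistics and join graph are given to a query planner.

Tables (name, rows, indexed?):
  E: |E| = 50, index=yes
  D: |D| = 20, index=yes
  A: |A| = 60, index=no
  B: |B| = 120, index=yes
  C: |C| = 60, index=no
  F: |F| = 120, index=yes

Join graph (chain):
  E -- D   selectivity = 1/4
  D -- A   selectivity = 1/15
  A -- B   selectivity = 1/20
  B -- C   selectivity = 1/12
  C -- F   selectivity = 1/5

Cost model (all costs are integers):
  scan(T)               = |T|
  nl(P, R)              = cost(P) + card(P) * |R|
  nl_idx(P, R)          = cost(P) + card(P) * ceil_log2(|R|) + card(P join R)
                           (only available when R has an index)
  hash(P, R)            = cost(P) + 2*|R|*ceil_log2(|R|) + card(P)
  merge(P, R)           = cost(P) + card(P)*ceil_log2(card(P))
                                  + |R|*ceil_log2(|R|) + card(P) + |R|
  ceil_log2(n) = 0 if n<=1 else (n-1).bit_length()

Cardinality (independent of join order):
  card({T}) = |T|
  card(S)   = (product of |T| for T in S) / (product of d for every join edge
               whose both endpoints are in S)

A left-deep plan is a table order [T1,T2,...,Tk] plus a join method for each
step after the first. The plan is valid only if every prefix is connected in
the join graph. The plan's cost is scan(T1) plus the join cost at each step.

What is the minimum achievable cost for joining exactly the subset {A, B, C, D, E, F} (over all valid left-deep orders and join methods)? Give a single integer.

37240

Selinger DP over subsets of {A,B,C,D,E,F}:
  {E}: scan cost=50, card=50
  {D}: scan cost=20, card=20
  {A}: scan cost=60, card=60
  {B}: scan cost=120, card=120
  {C}: scan cost=60, card=60
  {F}: scan cost=120, card=120
  {DE}: card=250; try (D,hash)→300, (E,nl_idx)→390, (E,merge)→490, (D,merge)→520, (D,nl_idx)→550, (E,hash)→640 …(+2); best=300 via (D,hash)
  {AD}: card=80; try (D,hash)→320, (D,nl_idx)→440, (A,merge)→560, (D,merge)→600, (A,hash)→760, (A,nl)→1220 …(+1); best=320 via (D,hash)
  {AB}: card=360; try (B,nl_idx)→840, (A,hash)→960, (B,merge)→1440, (A,merge)→1500, (B,hash)→1800, (B,nl)→7260 …(+1); best=840 via (B,nl_idx)
  {BC}: card=600; try (C,hash)→960, (B,nl_idx)→1080, (B,merge)→1440, (C,merge)→1500, (B,hash)→1800, (B,nl)→7260 …(+1); best=960 via (C,hash)
  {CF}: card=1440; try (C,hash)→960, (F,merge)→1440, (C,merge)→1500, (F,hash)→1800, (F,nl_idx)→1920, (F,nl)→7260 …(+1); best=960 via (C,hash)
  {ADE}: card=1000; try (E,hash)→1000, (A,hash)→1270, (E,merge)→1310, (E,nl_idx)→1800, (A,merge)→2970, (E,nl)→4320 …(+1); best=1000 via (E,hash)
  {ABD}: card=480; try (B,nl_idx)→1360, (D,hash)→1400, (B,merge)→1920, (B,hash)→2080, (D,nl_idx)→3120, (D,merge)→4560 …(+2); best=1360 via (B,nl_idx)
  {ABC}: card=1800; try (C,hash)→1920, (A,hash)→2280, (C,merge)→4860, (A,merge)→7980, (C,nl)→22440, (A,nl)→36960; best=1920 via (C,hash)
  {BCF}: card=14400; try (F,hash)→3240, (B,hash)→4080, (F,merge)→8520, (B,merge)→19200, (F,nl_idx)→19560, (B,nl_idx)→25440 …(+2); best=3240 via (F,hash)
  {ABDE}: card=6000; try (E,hash)→2440, (B,hash)→3680, (E,merge)→6510, (E,nl_idx)→10240, (B,merge)→12960, (B,nl_idx)→14000 …(+2); best=2440 via (E,hash)
  {ABCD}: card=2400; try (C,hash)→2560, (D,hash)→3920, (C,merge)→6580, (D,nl_idx)→13320, (D,merge)→23640, (C,nl)→30160 …(+1); best=2560 via (C,hash)
  {ABCF}: card=43200; try (F,hash)→5400, (A,hash)→18360, (F,merge)→24480, (F,nl_idx)→57720, (F,nl)→217920, (A,merge)→219660 …(+1); best=5400 via (F,hash)
  {ABCDE}: card=30000; try (E,hash)→5560, (C,hash)→9160, (E,merge)→34110, (E,nl_idx)→46960, (C,merge)→86860, (E,nl)→122560 …(+1); best=5560 via (E,hash)
  {ABCDF}: card=57600; try (F,hash)→6640, (F,merge)→34720, (D,hash)→48800, (F,nl_idx)→76960, (D,nl_idx)→279000, (F,nl)→290560 …(+2); best=6640 via (F,hash)
  {ABCDEF}: card=720000; try (F,hash)→37240, (E,hash)→64840, (F,merge)→486520, (F,nl_idx)→935560, (E,merge)→986190, (E,nl_idx)→1072240 …(+2); best=37240 via (F,hash)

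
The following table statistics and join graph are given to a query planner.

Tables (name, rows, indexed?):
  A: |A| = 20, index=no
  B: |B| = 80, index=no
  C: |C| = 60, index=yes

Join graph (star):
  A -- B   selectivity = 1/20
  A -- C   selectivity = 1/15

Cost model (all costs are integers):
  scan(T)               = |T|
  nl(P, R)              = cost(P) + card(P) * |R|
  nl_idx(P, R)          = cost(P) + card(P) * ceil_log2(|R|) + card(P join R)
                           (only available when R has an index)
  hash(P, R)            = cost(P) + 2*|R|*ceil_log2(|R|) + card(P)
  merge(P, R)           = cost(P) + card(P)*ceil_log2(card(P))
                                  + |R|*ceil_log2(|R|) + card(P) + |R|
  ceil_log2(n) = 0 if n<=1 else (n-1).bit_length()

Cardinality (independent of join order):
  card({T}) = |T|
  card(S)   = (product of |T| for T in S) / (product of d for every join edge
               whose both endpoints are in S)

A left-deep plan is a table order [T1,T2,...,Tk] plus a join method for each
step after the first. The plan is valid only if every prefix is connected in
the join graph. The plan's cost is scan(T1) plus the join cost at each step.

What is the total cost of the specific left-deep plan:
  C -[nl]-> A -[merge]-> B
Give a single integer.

2540

step 1: scan C: cost=60, card=60
step 2: join A via nl
    card(P join A) = 60*20/(15) = 80
    cost = 60 + 60*20 = 1260
step 3: join B via merge
    card(P join B) = 80*80/(20) = 320
    cost = 1260 + 80*7 + 80*7 + 80 + 80 = 2540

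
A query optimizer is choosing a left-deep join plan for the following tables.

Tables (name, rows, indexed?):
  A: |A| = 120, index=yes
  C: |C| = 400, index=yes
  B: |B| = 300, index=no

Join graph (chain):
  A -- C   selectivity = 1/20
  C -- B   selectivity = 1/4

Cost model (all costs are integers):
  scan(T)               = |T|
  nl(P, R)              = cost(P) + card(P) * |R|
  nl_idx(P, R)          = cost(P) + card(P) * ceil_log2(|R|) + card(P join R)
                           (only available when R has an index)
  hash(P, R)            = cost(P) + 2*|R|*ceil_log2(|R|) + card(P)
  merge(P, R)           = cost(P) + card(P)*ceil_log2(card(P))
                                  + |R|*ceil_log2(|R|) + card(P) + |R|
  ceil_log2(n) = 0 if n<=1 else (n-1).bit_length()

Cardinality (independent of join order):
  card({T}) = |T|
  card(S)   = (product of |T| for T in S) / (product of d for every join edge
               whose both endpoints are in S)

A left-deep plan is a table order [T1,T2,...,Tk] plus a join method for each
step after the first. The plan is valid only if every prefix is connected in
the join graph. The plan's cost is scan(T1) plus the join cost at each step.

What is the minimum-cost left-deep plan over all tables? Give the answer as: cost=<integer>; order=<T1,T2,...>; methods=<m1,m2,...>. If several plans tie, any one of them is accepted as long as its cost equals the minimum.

Selinger DP (subsets sized 1..n):
  {A}: scan cost=120, card=120
  {C}: scan cost=400, card=400
  {B}: scan cost=300, card=300
  {AC}: card=2400; try (A,hash)→2480, (C,nl_idx)→3600, (C,merge)→5080, (A,merge)→5360, (A,nl_idx)→5600, (C,hash)→7440 …(+2); best=2480 via (A,hash)
  {BC}: card=30000; try (B,hash)→6200, (C,merge)→7300, (B,merge)→7400, (C,hash)→7800, (C,nl_idx)→33000, (C,nl)→120300 …(+1); best=6200 via (B,hash)
  {ABC}: card=180000; try (B,hash)→10280, (B,merge)→36680, (A,hash)→37880, (A,nl_idx)→396200, (A,merge)→487160, (B,nl)→722480 …(+1); best=10280 via (B,hash)

cost=10280; order=C,A,B; methods=hash,hash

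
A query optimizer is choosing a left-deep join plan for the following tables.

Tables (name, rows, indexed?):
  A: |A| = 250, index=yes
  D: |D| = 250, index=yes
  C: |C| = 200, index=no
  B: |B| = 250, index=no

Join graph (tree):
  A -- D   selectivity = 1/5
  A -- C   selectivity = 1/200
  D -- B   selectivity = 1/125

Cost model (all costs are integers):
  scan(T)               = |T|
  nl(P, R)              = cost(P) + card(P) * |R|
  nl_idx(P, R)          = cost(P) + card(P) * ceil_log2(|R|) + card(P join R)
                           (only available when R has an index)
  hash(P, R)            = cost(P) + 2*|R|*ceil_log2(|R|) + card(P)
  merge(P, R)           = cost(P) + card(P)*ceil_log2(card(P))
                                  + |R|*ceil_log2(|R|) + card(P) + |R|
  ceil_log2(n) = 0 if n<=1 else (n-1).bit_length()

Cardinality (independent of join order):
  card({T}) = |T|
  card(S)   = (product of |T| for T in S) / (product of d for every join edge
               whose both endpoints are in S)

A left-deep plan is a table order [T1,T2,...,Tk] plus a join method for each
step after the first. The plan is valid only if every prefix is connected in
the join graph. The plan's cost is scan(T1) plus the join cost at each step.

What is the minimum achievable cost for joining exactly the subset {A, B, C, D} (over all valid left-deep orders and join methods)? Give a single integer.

22800

Selinger DP over subsets of {A,B,C,D}:
  {A}: scan cost=250, card=250
  {D}: scan cost=250, card=250
  {C}: scan cost=200, card=200
  {B}: scan cost=250, card=250
  {AD}: card=12500; try (D,hash)→4500, (A,hash)→4500, (D,merge)→4750, (A,merge)→4750, (D,nl_idx)→14750, (A,nl_idx)→14750 …(+2); best=4500 via (D,hash)
  {AC}: card=250; try (A,nl_idx)→2050, (C,hash)→3700, (A,merge)→4250, (C,merge)→4300, (A,hash)→4400, (A,nl)→50200 …(+1); best=2050 via (A,nl_idx)
  {BD}: card=500; try (D,nl_idx)→2750, (D,hash)→4500, (B,hash)→4500, (D,merge)→4750, (B,merge)→4750, (D,nl)→62750 …(+1); best=2750 via (D,nl_idx)
  {ACD}: card=12500; try (D,hash)→6300, (D,merge)→6550, (D,nl_idx)→16550, (C,hash)→20200, (D,nl)→64550, (C,merge)→193800 …(+1); best=6300 via (D,hash)
  {ABD}: card=25000; try (A,hash)→7250, (A,merge)→10000, (B,hash)→21000, (A,nl_idx)→31750, (A,nl)→127750, (B,merge)→194250 …(+1); best=7250 via (A,hash)
  {ABCD}: card=25000; try (B,hash)→22800, (C,hash)→35450, (B,merge)→196050, (C,merge)→409050, (B,nl)→3131300, (C,nl)→5007250; best=22800 via (B,hash)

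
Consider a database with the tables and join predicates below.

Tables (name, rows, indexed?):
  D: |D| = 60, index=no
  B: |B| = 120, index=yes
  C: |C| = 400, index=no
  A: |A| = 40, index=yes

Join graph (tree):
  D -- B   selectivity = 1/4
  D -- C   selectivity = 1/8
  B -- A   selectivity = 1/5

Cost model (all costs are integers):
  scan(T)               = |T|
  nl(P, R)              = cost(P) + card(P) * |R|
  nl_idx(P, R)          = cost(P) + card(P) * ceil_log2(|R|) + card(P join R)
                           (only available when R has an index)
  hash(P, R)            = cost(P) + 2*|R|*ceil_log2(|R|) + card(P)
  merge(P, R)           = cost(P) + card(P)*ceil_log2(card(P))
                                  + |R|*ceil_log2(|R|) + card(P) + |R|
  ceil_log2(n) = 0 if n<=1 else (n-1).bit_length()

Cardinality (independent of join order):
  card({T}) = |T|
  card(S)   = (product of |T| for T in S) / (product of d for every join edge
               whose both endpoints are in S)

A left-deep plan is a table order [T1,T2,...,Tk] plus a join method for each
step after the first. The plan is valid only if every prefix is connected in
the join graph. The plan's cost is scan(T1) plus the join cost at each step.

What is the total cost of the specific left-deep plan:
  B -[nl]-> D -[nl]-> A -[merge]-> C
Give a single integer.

step 1: scan B: cost=120, card=120
step 2: join D via nl
    card(P join D) = 120*60/(4) = 1800
    cost = 120 + 120*60 = 7320
step 3: join A via nl
    card(P join A) = 1800*40/(5) = 14400
    cost = 7320 + 1800*40 = 79320
step 4: join C via merge
    card(P join C) = 14400*400/(8) = 720000
    cost = 79320 + 14400*14 + 400*9 + 14400 + 400 = 299320

299320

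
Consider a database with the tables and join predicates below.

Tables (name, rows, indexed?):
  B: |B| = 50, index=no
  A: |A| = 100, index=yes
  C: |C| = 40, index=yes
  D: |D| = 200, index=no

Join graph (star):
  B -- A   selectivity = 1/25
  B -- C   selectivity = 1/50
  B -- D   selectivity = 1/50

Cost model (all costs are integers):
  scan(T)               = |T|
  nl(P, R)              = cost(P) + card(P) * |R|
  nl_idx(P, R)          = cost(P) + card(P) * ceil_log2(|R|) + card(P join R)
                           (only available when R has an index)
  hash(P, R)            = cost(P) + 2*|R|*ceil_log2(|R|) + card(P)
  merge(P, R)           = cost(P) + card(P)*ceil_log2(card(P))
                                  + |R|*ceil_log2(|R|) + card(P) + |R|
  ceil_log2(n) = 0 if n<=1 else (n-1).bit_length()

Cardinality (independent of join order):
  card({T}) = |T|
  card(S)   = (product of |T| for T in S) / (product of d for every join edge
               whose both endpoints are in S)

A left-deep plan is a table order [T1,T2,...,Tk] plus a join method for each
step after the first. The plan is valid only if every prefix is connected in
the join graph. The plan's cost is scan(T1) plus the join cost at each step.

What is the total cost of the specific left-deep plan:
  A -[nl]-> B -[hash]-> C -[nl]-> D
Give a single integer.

37780

step 1: scan A: cost=100, card=100
step 2: join B via nl
    card(P join B) = 100*50/(25) = 200
    cost = 100 + 100*50 = 5100
step 3: join C via hash
    card(P join C) = 200*40/(50) = 160
    cost = 5100 + 2*40*6 + 200 = 5780
step 4: join D via nl
    card(P join D) = 160*200/(50) = 640
    cost = 5780 + 160*200 = 37780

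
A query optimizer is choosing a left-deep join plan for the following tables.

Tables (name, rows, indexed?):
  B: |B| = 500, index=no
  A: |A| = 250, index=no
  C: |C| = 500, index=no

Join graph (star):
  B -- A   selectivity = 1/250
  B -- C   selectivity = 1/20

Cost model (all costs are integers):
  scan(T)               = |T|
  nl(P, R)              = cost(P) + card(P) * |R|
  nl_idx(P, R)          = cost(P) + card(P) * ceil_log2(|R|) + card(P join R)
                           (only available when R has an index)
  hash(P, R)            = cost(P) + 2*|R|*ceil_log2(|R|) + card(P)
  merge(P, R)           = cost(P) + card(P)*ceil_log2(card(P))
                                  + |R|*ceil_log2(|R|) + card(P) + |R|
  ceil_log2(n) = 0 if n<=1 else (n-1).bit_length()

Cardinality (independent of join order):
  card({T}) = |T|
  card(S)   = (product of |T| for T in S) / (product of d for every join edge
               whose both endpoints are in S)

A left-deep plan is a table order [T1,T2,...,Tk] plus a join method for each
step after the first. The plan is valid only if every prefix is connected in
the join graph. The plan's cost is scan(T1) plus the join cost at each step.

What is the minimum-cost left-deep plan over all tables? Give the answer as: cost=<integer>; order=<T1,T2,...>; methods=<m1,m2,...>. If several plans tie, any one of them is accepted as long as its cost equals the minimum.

Selinger DP (subsets sized 1..n):
  {B}: scan cost=500, card=500
  {A}: scan cost=250, card=250
  {C}: scan cost=500, card=500
  {AB}: card=500; try (A,hash)→5000, (B,merge)→7500, (A,merge)→7750, (B,hash)→9500, (B,nl)→125250, (A,nl)→125500; best=5000 via (A,hash)
  {BC}: card=12500; try (C,hash)→10000, (B,hash)→10000, (C,merge)→10500, (B,merge)→10500, (C,nl)→250500, (B,nl)→250500; best=10000 via (C,hash)
  {ABC}: card=12500; try (C,hash)→14500, (C,merge)→15000, (A,hash)→26500, (A,merge)→199750, (C,nl)→255000, (A,nl)→3135000; best=14500 via (C,hash)

cost=14500; order=B,A,C; methods=hash,hash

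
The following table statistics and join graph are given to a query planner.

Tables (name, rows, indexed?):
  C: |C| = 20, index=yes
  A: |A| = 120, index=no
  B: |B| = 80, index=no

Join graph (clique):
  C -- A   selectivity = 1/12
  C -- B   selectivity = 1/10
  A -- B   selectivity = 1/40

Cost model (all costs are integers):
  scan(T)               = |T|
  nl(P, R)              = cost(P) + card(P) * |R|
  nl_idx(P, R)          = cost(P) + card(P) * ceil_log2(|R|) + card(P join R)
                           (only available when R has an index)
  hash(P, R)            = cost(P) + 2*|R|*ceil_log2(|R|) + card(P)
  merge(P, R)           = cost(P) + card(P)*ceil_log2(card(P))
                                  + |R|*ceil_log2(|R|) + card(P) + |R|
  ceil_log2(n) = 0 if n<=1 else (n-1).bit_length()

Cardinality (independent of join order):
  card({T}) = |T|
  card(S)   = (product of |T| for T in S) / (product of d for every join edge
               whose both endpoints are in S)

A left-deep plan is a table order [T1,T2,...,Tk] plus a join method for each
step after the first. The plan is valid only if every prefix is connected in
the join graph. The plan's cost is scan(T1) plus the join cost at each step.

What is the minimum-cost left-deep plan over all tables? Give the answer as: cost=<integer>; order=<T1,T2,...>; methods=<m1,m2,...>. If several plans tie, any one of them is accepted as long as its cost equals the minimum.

Selinger DP (subsets sized 1..n):
  {C}: scan cost=20, card=20
  {A}: scan cost=120, card=120
  {B}: scan cost=80, card=80
  {AC}: card=200; try (C,hash)→440, (C,nl_idx)→920, (A,merge)→1100, (C,merge)→1200, (A,hash)→1720, (A,nl)→2420 …(+1); best=440 via (C,hash)
  {BC}: card=160; try (C,hash)→360, (C,nl_idx)→640, (B,merge)→780, (C,merge)→840, (B,hash)→1160, (B,nl)→1620 …(+1); best=360 via (C,hash)
  {AB}: card=240; try (B,hash)→1360, (A,merge)→1680, (B,merge)→1720, (A,hash)→1840, (A,nl)→9680, (B,nl)→9720; best=1360 via (B,hash)
  {ABC}: card=40; try (B,hash)→1760, (C,hash)→1800, (A,hash)→2200, (C,nl_idx)→2600, (A,merge)→2760, (B,merge)→2880 …(+4); best=1760 via (B,hash)

cost=1760; order=A,C,B; methods=hash,hash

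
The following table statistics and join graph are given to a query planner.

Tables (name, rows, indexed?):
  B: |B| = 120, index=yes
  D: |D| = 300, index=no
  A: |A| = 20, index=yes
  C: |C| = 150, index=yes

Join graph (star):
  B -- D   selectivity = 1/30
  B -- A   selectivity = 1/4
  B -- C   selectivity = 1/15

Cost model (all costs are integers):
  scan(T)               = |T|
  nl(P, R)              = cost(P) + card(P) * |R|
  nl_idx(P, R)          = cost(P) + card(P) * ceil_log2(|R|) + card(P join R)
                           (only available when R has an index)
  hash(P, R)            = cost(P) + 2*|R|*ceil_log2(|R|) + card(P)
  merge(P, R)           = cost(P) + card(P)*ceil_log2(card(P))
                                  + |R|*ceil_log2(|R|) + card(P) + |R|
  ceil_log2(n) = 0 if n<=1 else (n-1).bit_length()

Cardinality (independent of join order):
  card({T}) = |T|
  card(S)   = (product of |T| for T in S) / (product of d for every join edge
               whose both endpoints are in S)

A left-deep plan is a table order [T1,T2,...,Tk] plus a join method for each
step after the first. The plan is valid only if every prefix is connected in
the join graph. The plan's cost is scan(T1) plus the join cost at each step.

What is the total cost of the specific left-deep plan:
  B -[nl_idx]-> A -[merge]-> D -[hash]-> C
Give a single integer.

step 1: scan B: cost=120, card=120
step 2: join A via nl_idx
    card(P join A) = 120*20/(4) = 600
    cost = 120 + 120*5 + 600 = 1320
step 3: join D via merge
    card(P join D) = 600*300/(30) = 6000
    cost = 1320 + 600*10 + 300*9 + 600 + 300 = 10920
step 4: join C via hash
    card(P join C) = 6000*150/(15) = 60000
    cost = 10920 + 2*150*8 + 6000 = 19320

19320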